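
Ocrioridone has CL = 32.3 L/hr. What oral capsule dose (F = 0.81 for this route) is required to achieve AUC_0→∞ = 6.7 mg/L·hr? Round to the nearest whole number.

Dose = 267 mg

Dose = CL × AUC_0→∞ / F
     = 32.3 × 6.7 / 0.81 = 267.173 mg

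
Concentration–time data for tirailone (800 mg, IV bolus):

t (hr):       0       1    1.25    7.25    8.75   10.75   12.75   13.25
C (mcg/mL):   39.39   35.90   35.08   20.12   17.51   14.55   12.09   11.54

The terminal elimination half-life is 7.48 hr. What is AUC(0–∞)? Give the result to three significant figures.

AUC = 429 mcg/mL·hr

Trapezoidal AUC_0→13.25:
  [0→1]: (39.39+35.90)/2 × 1 = 37.645
  [1→1.25]: (35.90+35.08)/2 × 0.25 = 8.8725
  [1.25→7.25]: (35.08+20.12)/2 × 6 = 165.6
  [7.25→8.75]: (20.12+17.51)/2 × 1.5 = 28.2225
  [8.75→10.75]: (17.51+14.55)/2 × 2 = 32.06
  [10.75→12.75]: (14.55+12.09)/2 × 2 = 26.64
  [12.75→13.25]: (12.09+11.54)/2 × 0.5 = 5.9075
  Sum = 304.9475 mcg/mL·hr
k_e = ln2 / t½ = 0.693147 / 7.48 = 0.0927 hr^-1
Extrapolated tail: C_last / k_e = 11.54 / 0.0927 = 124.488
AUC_0→∞ = 304.9475 + 124.488 = 429.4355 mcg/mL·hr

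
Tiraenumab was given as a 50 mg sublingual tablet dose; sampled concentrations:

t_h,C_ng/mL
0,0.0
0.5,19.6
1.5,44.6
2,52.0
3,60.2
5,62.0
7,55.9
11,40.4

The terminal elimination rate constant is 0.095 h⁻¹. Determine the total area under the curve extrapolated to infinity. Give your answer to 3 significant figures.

AUC = 975 ng/mL·h

Trapezoidal AUC_0→11:
  [0→0.5]: (0.0+19.6)/2 × 0.5 = 4.9
  [0.5→1.5]: (19.6+44.6)/2 × 1 = 32.1
  [1.5→2]: (44.6+52.0)/2 × 0.5 = 24.15
  [2→3]: (52.0+60.2)/2 × 1 = 56.1
  [3→5]: (60.2+62.0)/2 × 2 = 122.2
  [5→7]: (62.0+55.9)/2 × 2 = 117.9
  [7→11]: (55.9+40.4)/2 × 4 = 192.6
  Sum = 549.95 ng/mL·h
Extrapolated tail: C_last / k_e = 40.4 / 0.095 = 425.263
AUC_0→∞ = 549.95 + 425.263 = 975.213 ng/mL·h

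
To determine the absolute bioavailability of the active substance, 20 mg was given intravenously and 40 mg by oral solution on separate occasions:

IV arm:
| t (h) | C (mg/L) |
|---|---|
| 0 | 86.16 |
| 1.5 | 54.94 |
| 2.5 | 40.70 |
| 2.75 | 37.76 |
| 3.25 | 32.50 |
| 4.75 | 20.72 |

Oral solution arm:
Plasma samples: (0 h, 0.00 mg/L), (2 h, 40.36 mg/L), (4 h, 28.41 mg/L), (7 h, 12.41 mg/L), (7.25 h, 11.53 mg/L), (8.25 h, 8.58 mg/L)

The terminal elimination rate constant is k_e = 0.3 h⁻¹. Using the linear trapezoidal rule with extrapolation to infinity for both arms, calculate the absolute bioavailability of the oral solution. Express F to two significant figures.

F = 0.37

Trapezoidal AUC_0→4.75 (IV):
  [0→1.5]: (86.16+54.94)/2 × 1.5 = 105.825
  [1.5→2.5]: (54.94+40.70)/2 × 1 = 47.82
  [2.5→2.75]: (40.70+37.76)/2 × 0.25 = 9.8075
  [2.75→3.25]: (37.76+32.50)/2 × 0.5 = 17.565
  [3.25→4.75]: (32.50+20.72)/2 × 1.5 = 39.915
  Sum = 220.9325 mg/L·h
IV tail: 20.72/0.3 = 69.067; AUC_iv,0→∞ = 220.9325 + 69.067 = 289.9995 mg/L·h
Trapezoidal AUC_0→8.25 (oral solution):
  [0→2]: (0.00+40.36)/2 × 2 = 40.36
  [2→4]: (40.36+28.41)/2 × 2 = 68.77
  [4→7]: (28.41+12.41)/2 × 3 = 61.23
  [7→7.25]: (12.41+11.53)/2 × 0.25 = 2.9925
  [7.25→8.25]: (11.53+8.58)/2 × 1 = 10.055
  Sum = 183.4075 mg/L·h
oral solution tail: 8.58/0.3 = 28.600; AUC_ev,0→∞ = 183.4075 + 28.600 = 212.0075 mg/L·h
F = (AUC_ev/D_ev)/(AUC_iv/D_iv) = (212.0075/40)/(289.9995/20) = 5.3001875/14.499975 = 0.3655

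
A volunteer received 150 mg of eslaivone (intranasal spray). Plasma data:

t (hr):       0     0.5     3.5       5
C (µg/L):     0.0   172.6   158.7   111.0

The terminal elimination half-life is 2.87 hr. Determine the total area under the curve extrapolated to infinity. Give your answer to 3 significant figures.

Trapezoidal AUC_0→5:
  [0→0.5]: (0.0+172.6)/2 × 0.5 = 43.15
  [0.5→3.5]: (172.6+158.7)/2 × 3 = 496.95
  [3.5→5]: (158.7+111.0)/2 × 1.5 = 202.275
  Sum = 742.375 µg/L·hr
k_e = ln2 / t½ = 0.693147 / 2.87 = 0.2415 hr^-1
Extrapolated tail: C_last / k_e = 111.0 / 0.2415 = 459.627
AUC_0→∞ = 742.375 + 459.627 = 1202.002 µg/L·hr

AUC = 1200 µg/L·hr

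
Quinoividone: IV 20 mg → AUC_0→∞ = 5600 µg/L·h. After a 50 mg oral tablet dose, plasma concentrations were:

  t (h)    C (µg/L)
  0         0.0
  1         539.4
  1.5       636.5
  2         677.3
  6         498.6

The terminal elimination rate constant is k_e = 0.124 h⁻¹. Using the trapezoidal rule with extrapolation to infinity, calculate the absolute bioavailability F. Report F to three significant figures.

Trapezoidal AUC_0→6 (oral tablet):
  [0→1]: (0.0+539.4)/2 × 1 = 269.7
  [1→1.5]: (539.4+636.5)/2 × 0.5 = 293.975
  [1.5→2]: (636.5+677.3)/2 × 0.5 = 328.45
  [2→6]: (677.3+498.6)/2 × 4 = 2351.8
  Sum = 3243.925 µg/L·h
Tail: C_last/k_e = 498.6/0.124 = 4020.968
AUC_0→∞ (oral tablet) = 3243.925 + 4020.968 = 7264.893 µg/L·h
F = (AUC_ev/D_ev)/(AUC_iv/D_iv) = (7264.893/50)/(5600/20) = 145.29786/280 = 0.5189

F = 0.519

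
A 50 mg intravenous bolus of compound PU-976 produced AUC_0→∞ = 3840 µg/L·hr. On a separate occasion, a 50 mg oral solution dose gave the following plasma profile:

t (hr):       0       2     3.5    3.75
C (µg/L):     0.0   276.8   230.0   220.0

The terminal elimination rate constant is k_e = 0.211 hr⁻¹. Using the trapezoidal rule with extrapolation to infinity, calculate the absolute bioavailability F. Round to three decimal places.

F = 0.457

Trapezoidal AUC_0→3.75 (oral solution):
  [0→2]: (0.0+276.8)/2 × 2 = 276.8
  [2→3.5]: (276.8+230.0)/2 × 1.5 = 380.1
  [3.5→3.75]: (230.0+220.0)/2 × 0.25 = 56.25
  Sum = 713.15 µg/L·hr
Tail: C_last/k_e = 220.0/0.211 = 1042.654
AUC_0→∞ (oral solution) = 713.15 + 1042.654 = 1755.804 µg/L·hr
F = (AUC_ev/D_ev)/(AUC_iv/D_iv) = (1755.804/50)/(3840/50) = 35.11608/76.8 = 0.4572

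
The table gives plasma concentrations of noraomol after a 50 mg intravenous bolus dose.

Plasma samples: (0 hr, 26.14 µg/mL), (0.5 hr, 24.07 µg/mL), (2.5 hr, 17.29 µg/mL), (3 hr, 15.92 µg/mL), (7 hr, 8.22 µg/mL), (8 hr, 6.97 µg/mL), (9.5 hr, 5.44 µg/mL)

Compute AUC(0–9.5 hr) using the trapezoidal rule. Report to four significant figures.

Trapezoidal AUC_0→9.5:
  [0→0.5]: (26.14+24.07)/2 × 0.5 = 12.5525
  [0.5→2.5]: (24.07+17.29)/2 × 2 = 41.36
  [2.5→3]: (17.29+15.92)/2 × 0.5 = 8.3025
  [3→7]: (15.92+8.22)/2 × 4 = 48.28
  [7→8]: (8.22+6.97)/2 × 1 = 7.595
  [8→9.5]: (6.97+5.44)/2 × 1.5 = 9.3075
  Sum = 127.3975 µg/mL·hr

AUC = 127.4 µg/mL·hr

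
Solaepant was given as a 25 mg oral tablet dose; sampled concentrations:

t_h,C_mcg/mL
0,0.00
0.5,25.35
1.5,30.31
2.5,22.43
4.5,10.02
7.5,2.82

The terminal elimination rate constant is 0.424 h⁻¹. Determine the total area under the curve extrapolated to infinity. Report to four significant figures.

AUC = 118.9 mcg/mL·h

Trapezoidal AUC_0→7.5:
  [0→0.5]: (0.00+25.35)/2 × 0.5 = 6.3375
  [0.5→1.5]: (25.35+30.31)/2 × 1 = 27.83
  [1.5→2.5]: (30.31+22.43)/2 × 1 = 26.37
  [2.5→4.5]: (22.43+10.02)/2 × 2 = 32.45
  [4.5→7.5]: (10.02+2.82)/2 × 3 = 19.26
  Sum = 112.2475 mcg/mL·h
Extrapolated tail: C_last / k_e = 2.82 / 0.424 = 6.651
AUC_0→∞ = 112.2475 + 6.651 = 118.8985 mcg/mL·h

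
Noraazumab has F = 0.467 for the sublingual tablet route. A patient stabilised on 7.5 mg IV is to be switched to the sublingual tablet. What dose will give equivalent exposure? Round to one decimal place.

For equal systemic exposure: F × D_ev = D_iv
D_ev = D_iv / F = 7.5 / 0.467 = 16.06 mg

D_sublingual = 16.1 mg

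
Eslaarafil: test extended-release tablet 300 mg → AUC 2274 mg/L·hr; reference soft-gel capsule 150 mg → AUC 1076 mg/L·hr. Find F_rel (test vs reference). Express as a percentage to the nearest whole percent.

F_rel = 106%

F_rel = (AUC_test/D_test) / (AUC_ref/D_ref)
      = (2274/300) / (1076/150)
      = 7.58 / 7.17333 = 1.0567 = 105.67%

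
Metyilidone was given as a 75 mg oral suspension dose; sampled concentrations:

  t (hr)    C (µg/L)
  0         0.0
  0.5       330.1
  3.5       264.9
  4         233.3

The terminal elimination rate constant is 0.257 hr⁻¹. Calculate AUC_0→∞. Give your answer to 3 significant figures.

AUC = 2010 µg/L·hr

Trapezoidal AUC_0→4:
  [0→0.5]: (0.0+330.1)/2 × 0.5 = 82.525
  [0.5→3.5]: (330.1+264.9)/2 × 3 = 892.5
  [3.5→4]: (264.9+233.3)/2 × 0.5 = 124.55
  Sum = 1099.575 µg/L·hr
Extrapolated tail: C_last / k_e = 233.3 / 0.257 = 907.782
AUC_0→∞ = 1099.575 + 907.782 = 2007.357 µg/L·hr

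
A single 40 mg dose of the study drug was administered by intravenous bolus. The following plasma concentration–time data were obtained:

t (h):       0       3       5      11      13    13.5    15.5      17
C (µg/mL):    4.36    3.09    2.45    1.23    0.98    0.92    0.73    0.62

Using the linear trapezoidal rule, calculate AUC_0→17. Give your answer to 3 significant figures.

AUC = 33.1 µg/mL·h

Trapezoidal AUC_0→17:
  [0→3]: (4.36+3.09)/2 × 3 = 11.175
  [3→5]: (3.09+2.45)/2 × 2 = 5.54
  [5→11]: (2.45+1.23)/2 × 6 = 11.04
  [11→13]: (1.23+0.98)/2 × 2 = 2.21
  [13→13.5]: (0.98+0.92)/2 × 0.5 = 0.475
  [13.5→15.5]: (0.92+0.73)/2 × 2 = 1.65
  [15.5→17]: (0.73+0.62)/2 × 1.5 = 1.0125
  Sum = 33.1025 µg/mL·h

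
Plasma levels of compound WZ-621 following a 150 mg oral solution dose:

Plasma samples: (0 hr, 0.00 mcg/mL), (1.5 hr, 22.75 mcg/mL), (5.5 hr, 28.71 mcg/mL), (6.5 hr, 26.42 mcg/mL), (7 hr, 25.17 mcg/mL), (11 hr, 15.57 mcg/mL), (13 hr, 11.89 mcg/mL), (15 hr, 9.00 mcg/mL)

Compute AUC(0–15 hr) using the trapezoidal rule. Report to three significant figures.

Trapezoidal AUC_0→15:
  [0→1.5]: (0.00+22.75)/2 × 1.5 = 17.0625
  [1.5→5.5]: (22.75+28.71)/2 × 4 = 102.92
  [5.5→6.5]: (28.71+26.42)/2 × 1 = 27.565
  [6.5→7]: (26.42+25.17)/2 × 0.5 = 12.8975
  [7→11]: (25.17+15.57)/2 × 4 = 81.48
  [11→13]: (15.57+11.89)/2 × 2 = 27.46
  [13→15]: (11.89+9.00)/2 × 2 = 20.89
  Sum = 290.275 mcg/mL·hr

AUC = 290 mcg/mL·hr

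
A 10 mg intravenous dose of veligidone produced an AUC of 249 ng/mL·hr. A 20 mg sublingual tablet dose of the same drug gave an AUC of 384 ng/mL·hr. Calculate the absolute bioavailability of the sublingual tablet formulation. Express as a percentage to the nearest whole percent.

F = 77%

F = (AUC_ev / D_ev) / (AUC_iv / D_iv)
  = (384/20) / (249/10)
  = 19.2 / 24.9 = 0.7711
  = 77.11%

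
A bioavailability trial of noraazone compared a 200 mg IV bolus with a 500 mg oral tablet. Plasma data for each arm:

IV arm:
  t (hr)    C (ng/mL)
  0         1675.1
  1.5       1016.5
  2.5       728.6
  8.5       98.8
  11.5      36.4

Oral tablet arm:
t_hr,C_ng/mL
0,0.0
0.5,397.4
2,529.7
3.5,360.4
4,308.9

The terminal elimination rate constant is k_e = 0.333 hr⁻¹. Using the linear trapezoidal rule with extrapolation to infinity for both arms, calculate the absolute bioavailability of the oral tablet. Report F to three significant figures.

Trapezoidal AUC_0→11.5 (IV):
  [0→1.5]: (1675.1+1016.5)/2 × 1.5 = 2018.7
  [1.5→2.5]: (1016.5+728.6)/2 × 1 = 872.55
  [2.5→8.5]: (728.6+98.8)/2 × 6 = 2482.2
  [8.5→11.5]: (98.8+36.4)/2 × 3 = 202.8
  Sum = 5576.25 ng/mL·hr
IV tail: 36.4/0.333 = 109.309; AUC_iv,0→∞ = 5576.25 + 109.309 = 5685.559 ng/mL·hr
Trapezoidal AUC_0→4 (oral tablet):
  [0→0.5]: (0.0+397.4)/2 × 0.5 = 99.35
  [0.5→2]: (397.4+529.7)/2 × 1.5 = 695.325
  [2→3.5]: (529.7+360.4)/2 × 1.5 = 667.575
  [3.5→4]: (360.4+308.9)/2 × 0.5 = 167.325
  Sum = 1629.575 ng/mL·hr
oral tablet tail: 308.9/0.333 = 927.628; AUC_ev,0→∞ = 1629.575 + 927.628 = 2557.203 ng/mL·hr
F = (AUC_ev/D_ev)/(AUC_iv/D_iv) = (2557.203/500)/(5685.559/200) = 5.114406/28.427795 = 0.1799

F = 0.180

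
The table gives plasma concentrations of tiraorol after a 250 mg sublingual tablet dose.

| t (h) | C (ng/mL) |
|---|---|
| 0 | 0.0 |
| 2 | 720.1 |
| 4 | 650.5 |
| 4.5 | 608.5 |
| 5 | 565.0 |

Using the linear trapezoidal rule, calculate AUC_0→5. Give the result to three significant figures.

AUC = 2700 ng/mL·h

Trapezoidal AUC_0→5:
  [0→2]: (0.0+720.1)/2 × 2 = 720.1
  [2→4]: (720.1+650.5)/2 × 2 = 1370.6
  [4→4.5]: (650.5+608.5)/2 × 0.5 = 314.75
  [4.5→5]: (608.5+565.0)/2 × 0.5 = 293.375
  Sum = 2698.825 ng/mL·h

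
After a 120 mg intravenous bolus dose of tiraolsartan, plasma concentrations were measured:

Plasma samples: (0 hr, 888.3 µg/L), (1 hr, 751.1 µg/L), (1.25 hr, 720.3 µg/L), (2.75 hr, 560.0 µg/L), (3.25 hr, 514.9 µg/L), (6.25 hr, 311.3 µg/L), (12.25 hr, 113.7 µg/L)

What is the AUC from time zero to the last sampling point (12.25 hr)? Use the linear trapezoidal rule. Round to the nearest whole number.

Trapezoidal AUC_0→12.25:
  [0→1]: (888.3+751.1)/2 × 1 = 819.7
  [1→1.25]: (751.1+720.3)/2 × 0.25 = 183.925
  [1.25→2.75]: (720.3+560.0)/2 × 1.5 = 960.225
  [2.75→3.25]: (560.0+514.9)/2 × 0.5 = 268.725
  [3.25→6.25]: (514.9+311.3)/2 × 3 = 1239.3
  [6.25→12.25]: (311.3+113.7)/2 × 6 = 1275.0
  Sum = 4746.875 µg/L·hr

AUC = 4747 µg/L·hr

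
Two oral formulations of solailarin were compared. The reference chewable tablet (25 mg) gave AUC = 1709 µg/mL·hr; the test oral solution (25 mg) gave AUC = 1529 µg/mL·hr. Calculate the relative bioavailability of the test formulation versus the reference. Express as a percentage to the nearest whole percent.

F_rel = (AUC_test/D_test) / (AUC_ref/D_ref)
      = (1529/25) / (1709/25)
      = 61.16 / 68.36 = 0.8947 = 89.47%

F_rel = 89%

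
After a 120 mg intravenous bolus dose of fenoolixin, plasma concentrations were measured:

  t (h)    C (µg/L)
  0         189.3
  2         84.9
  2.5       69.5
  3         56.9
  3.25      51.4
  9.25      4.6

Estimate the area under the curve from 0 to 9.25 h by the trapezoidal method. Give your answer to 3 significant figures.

AUC = 526 µg/L·h

Trapezoidal AUC_0→9.25:
  [0→2]: (189.3+84.9)/2 × 2 = 274.2
  [2→2.5]: (84.9+69.5)/2 × 0.5 = 38.6
  [2.5→3]: (69.5+56.9)/2 × 0.5 = 31.6
  [3→3.25]: (56.9+51.4)/2 × 0.25 = 13.5375
  [3.25→9.25]: (51.4+4.6)/2 × 6 = 168.0
  Sum = 525.9375 µg/L·h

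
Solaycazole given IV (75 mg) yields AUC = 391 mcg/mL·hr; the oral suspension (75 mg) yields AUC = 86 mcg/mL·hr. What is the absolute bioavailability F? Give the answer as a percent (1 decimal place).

F = (AUC_ev / D_ev) / (AUC_iv / D_iv)
  = (86/75) / (391/75)
  = 1.14667 / 5.21333 = 0.2199
  = 21.99%

F = 22.0%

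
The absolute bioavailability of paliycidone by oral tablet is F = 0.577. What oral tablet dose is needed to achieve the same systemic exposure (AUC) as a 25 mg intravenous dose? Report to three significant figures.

For equal systemic exposure: F × D_ev = D_iv
D_ev = D_iv / F = 25 / 0.577 = 43.3276 mg

D_oral = 43.3 mg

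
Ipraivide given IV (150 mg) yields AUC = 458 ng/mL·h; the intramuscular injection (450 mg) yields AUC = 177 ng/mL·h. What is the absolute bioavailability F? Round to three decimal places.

F = 0.129

F = (AUC_ev / D_ev) / (AUC_iv / D_iv)
  = (177/450) / (458/150)
  = 0.393333 / 3.05333 = 0.1288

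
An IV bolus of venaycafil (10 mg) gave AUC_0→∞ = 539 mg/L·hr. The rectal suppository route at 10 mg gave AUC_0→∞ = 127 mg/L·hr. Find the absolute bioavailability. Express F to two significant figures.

F = (AUC_ev / D_ev) / (AUC_iv / D_iv)
  = (127/10) / (539/10)
  = 12.7 / 53.9 = 0.2356

F = 0.24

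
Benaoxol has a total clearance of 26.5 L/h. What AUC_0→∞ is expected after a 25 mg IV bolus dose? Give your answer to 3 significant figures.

AUC_0→∞ = Dose_iv / CL
        = 25 / 26.5 = 0.943396 mg/L·h

AUC = 0.943 mg/L·h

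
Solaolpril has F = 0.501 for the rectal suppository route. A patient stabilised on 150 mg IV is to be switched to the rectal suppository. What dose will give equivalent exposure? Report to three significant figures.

D_rectal = 299 mg

For equal systemic exposure: F × D_ev = D_iv
D_ev = D_iv / F = 150 / 0.501 = 299.401 mg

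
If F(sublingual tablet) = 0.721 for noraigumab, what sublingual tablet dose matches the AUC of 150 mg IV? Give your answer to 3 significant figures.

For equal systemic exposure: F × D_ev = D_iv
D_ev = D_iv / F = 150 / 0.721 = 208.044 mg

D_sublingual = 208 mg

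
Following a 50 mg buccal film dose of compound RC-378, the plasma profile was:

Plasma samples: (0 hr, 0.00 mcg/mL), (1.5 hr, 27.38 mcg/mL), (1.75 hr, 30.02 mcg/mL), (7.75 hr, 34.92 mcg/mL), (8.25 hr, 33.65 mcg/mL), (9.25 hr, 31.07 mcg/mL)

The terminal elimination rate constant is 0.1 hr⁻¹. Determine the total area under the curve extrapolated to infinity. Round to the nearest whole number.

AUC = 583 mcg/mL·hr

Trapezoidal AUC_0→9.25:
  [0→1.5]: (0.00+27.38)/2 × 1.5 = 20.535
  [1.5→1.75]: (27.38+30.02)/2 × 0.25 = 7.175
  [1.75→7.75]: (30.02+34.92)/2 × 6 = 194.82
  [7.75→8.25]: (34.92+33.65)/2 × 0.5 = 17.1425
  [8.25→9.25]: (33.65+31.07)/2 × 1 = 32.36
  Sum = 272.0325 mcg/mL·hr
Extrapolated tail: C_last / k_e = 31.07 / 0.1 = 310.700
AUC_0→∞ = 272.0325 + 310.700 = 582.7325 mcg/mL·hr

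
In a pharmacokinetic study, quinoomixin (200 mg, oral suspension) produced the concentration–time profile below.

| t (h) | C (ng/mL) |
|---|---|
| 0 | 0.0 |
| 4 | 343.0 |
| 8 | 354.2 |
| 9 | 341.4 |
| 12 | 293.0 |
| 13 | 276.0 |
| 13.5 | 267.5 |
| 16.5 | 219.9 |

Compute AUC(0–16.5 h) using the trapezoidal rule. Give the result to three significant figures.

AUC = 4530 ng/mL·h

Trapezoidal AUC_0→16.5:
  [0→4]: (0.0+343.0)/2 × 4 = 686.0
  [4→8]: (343.0+354.2)/2 × 4 = 1394.4
  [8→9]: (354.2+341.4)/2 × 1 = 347.8
  [9→12]: (341.4+293.0)/2 × 3 = 951.6
  [12→13]: (293.0+276.0)/2 × 1 = 284.5
  [13→13.5]: (276.0+267.5)/2 × 0.5 = 135.875
  [13.5→16.5]: (267.5+219.9)/2 × 3 = 731.1
  Sum = 4531.275 ng/mL·h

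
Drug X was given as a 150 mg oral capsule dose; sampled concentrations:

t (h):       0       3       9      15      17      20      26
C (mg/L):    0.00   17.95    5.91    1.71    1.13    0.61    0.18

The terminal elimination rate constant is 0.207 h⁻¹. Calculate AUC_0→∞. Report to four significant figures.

Trapezoidal AUC_0→26:
  [0→3]: (0.00+17.95)/2 × 3 = 26.925
  [3→9]: (17.95+5.91)/2 × 6 = 71.58
  [9→15]: (5.91+1.71)/2 × 6 = 22.86
  [15→17]: (1.71+1.13)/2 × 2 = 2.84
  [17→20]: (1.13+0.61)/2 × 3 = 2.61
  [20→26]: (0.61+0.18)/2 × 6 = 2.37
  Sum = 129.185 mg/L·h
Extrapolated tail: C_last / k_e = 0.18 / 0.207 = 0.870
AUC_0→∞ = 129.185 + 0.870 = 130.055 mg/L·h

AUC = 130.1 mg/L·h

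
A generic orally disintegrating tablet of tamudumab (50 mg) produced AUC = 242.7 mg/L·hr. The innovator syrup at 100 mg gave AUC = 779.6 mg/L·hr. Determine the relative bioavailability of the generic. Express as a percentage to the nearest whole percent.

F_rel = 62%

F_rel = (AUC_test/D_test) / (AUC_ref/D_ref)
      = (242.7/50) / (779.6/100)
      = 4.854 / 7.796 = 0.6226 = 62.26%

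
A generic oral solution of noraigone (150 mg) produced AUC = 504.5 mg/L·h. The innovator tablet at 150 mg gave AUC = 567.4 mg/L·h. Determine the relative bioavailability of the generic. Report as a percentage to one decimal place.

F_rel = 88.9%

F_rel = (AUC_test/D_test) / (AUC_ref/D_ref)
      = (504.5/150) / (567.4/150)
      = 3.36333 / 3.78267 = 0.8891 = 88.91%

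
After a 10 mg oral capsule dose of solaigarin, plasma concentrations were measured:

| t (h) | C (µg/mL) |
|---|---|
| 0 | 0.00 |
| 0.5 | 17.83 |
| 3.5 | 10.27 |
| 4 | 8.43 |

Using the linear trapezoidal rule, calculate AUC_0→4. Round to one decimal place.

AUC = 51.3 µg/mL·h

Trapezoidal AUC_0→4:
  [0→0.5]: (0.00+17.83)/2 × 0.5 = 4.4575
  [0.5→3.5]: (17.83+10.27)/2 × 3 = 42.15
  [3.5→4]: (10.27+8.43)/2 × 0.5 = 4.675
  Sum = 51.2825 µg/mL·h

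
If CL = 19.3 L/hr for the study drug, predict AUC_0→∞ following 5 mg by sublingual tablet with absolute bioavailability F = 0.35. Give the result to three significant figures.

AUC_0→∞ = F × Dose / CL
        = 0.35 × 5 / 19.3 = 0.0906736 mg/L·hr

AUC = 0.0907 mg/L·hr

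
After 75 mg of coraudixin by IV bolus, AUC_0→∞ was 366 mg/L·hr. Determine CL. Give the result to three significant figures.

CL = 0.205 L/hr

CL = Dose_iv / AUC_0→∞
   = 75 / 366 = 0.204918 L/hr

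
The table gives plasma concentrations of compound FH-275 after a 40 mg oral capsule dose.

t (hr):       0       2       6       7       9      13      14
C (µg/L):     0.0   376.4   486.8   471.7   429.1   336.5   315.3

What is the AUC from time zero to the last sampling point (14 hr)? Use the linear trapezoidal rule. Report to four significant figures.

Trapezoidal AUC_0→14:
  [0→2]: (0.0+376.4)/2 × 2 = 376.4
  [2→6]: (376.4+486.8)/2 × 4 = 1726.4
  [6→7]: (486.8+471.7)/2 × 1 = 479.25
  [7→9]: (471.7+429.1)/2 × 2 = 900.8
  [9→13]: (429.1+336.5)/2 × 4 = 1531.2
  [13→14]: (336.5+315.3)/2 × 1 = 325.9
  Sum = 5339.95 µg/L·hr

AUC = 5340 µg/L·hr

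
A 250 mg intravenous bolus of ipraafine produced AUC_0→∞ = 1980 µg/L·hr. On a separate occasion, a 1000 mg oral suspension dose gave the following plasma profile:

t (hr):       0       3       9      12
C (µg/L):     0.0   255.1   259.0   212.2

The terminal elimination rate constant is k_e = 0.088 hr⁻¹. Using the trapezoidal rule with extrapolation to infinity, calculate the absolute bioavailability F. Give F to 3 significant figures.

Trapezoidal AUC_0→12 (oral suspension):
  [0→3]: (0.0+255.1)/2 × 3 = 382.65
  [3→9]: (255.1+259.0)/2 × 6 = 1542.3
  [9→12]: (259.0+212.2)/2 × 3 = 706.8
  Sum = 2631.75 µg/L·hr
Tail: C_last/k_e = 212.2/0.088 = 2411.364
AUC_0→∞ (oral suspension) = 2631.75 + 2411.364 = 5043.114 µg/L·hr
F = (AUC_ev/D_ev)/(AUC_iv/D_iv) = (5043.114/1000)/(1980/250) = 5.043114/7.92 = 0.6368

F = 0.637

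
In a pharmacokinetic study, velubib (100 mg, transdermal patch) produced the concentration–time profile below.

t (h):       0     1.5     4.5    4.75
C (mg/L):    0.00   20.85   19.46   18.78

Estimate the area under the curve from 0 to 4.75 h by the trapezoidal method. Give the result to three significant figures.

AUC = 80.9 mg/L·h

Trapezoidal AUC_0→4.75:
  [0→1.5]: (0.00+20.85)/2 × 1.5 = 15.6375
  [1.5→4.5]: (20.85+19.46)/2 × 3 = 60.465
  [4.5→4.75]: (19.46+18.78)/2 × 0.25 = 4.78
  Sum = 80.8825 mg/L·h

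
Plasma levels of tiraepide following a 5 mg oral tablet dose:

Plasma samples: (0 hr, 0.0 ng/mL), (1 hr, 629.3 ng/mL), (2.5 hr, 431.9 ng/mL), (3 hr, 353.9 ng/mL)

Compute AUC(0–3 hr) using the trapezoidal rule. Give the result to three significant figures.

Trapezoidal AUC_0→3:
  [0→1]: (0.0+629.3)/2 × 1 = 314.65
  [1→2.5]: (629.3+431.9)/2 × 1.5 = 795.9
  [2.5→3]: (431.9+353.9)/2 × 0.5 = 196.45
  Sum = 1307.0 ng/mL·hr

AUC = 1310 ng/mL·hr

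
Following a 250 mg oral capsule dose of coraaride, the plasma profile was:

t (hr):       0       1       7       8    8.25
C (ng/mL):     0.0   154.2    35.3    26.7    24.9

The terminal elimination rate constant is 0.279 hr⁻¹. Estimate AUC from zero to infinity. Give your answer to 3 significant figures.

Trapezoidal AUC_0→8.25:
  [0→1]: (0.0+154.2)/2 × 1 = 77.1
  [1→7]: (154.2+35.3)/2 × 6 = 568.5
  [7→8]: (35.3+26.7)/2 × 1 = 31.0
  [8→8.25]: (26.7+24.9)/2 × 0.25 = 6.45
  Sum = 683.05 ng/mL·hr
Extrapolated tail: C_last / k_e = 24.9 / 0.279 = 89.247
AUC_0→∞ = 683.05 + 89.247 = 772.297 ng/mL·hr

AUC = 772 ng/mL·hr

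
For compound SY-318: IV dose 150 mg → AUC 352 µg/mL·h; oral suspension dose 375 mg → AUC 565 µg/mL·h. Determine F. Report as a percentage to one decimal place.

F = (AUC_ev / D_ev) / (AUC_iv / D_iv)
  = (565/375) / (352/150)
  = 1.50667 / 2.34667 = 0.6420
  = 64.20%

F = 64.2%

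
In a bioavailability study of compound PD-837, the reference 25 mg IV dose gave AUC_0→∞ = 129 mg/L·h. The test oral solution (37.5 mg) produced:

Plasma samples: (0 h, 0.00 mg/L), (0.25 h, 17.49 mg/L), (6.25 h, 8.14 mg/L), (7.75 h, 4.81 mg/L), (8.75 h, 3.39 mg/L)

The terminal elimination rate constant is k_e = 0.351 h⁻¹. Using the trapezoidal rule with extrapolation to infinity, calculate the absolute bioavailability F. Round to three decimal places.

Trapezoidal AUC_0→8.75 (oral solution):
  [0→0.25]: (0.00+17.49)/2 × 0.25 = 2.18625
  [0.25→6.25]: (17.49+8.14)/2 × 6 = 76.89
  [6.25→7.75]: (8.14+4.81)/2 × 1.5 = 9.7125
  [7.75→8.75]: (4.81+3.39)/2 × 1 = 4.1
  Sum = 92.88875 mg/L·h
Tail: C_last/k_e = 3.39/0.351 = 9.658
AUC_0→∞ (oral solution) = 92.88875 + 9.658 = 102.54675 mg/L·h
F = (AUC_ev/D_ev)/(AUC_iv/D_iv) = (102.54675/37.5)/(129/25) = 2.73458/5.16 = 0.5300

F = 0.530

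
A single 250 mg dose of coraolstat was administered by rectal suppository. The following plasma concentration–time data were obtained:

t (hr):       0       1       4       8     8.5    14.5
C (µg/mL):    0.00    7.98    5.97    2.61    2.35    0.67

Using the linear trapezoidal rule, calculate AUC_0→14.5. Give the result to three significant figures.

AUC = 52.4 µg/mL·hr

Trapezoidal AUC_0→14.5:
  [0→1]: (0.00+7.98)/2 × 1 = 3.99
  [1→4]: (7.98+5.97)/2 × 3 = 20.925
  [4→8]: (5.97+2.61)/2 × 4 = 17.16
  [8→8.5]: (2.61+2.35)/2 × 0.5 = 1.24
  [8.5→14.5]: (2.35+0.67)/2 × 6 = 9.06
  Sum = 52.375 µg/mL·hr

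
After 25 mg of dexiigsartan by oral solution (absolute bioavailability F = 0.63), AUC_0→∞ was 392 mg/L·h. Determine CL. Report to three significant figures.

CL = 0.0402 L/h

CL = F × Dose / AUC_0→∞
   = 0.63 × 25 / 392 = 0.0401786 L/h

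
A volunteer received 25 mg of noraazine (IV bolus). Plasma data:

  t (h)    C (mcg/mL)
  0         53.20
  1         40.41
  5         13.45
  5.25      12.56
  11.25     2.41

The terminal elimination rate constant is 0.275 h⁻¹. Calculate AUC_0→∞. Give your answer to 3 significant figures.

AUC = 211 mcg/mL·h

Trapezoidal AUC_0→11.25:
  [0→1]: (53.20+40.41)/2 × 1 = 46.805
  [1→5]: (40.41+13.45)/2 × 4 = 107.72
  [5→5.25]: (13.45+12.56)/2 × 0.25 = 3.25125
  [5.25→11.25]: (12.56+2.41)/2 × 6 = 44.91
  Sum = 202.68625 mcg/mL·h
Extrapolated tail: C_last / k_e = 2.41 / 0.275 = 8.764
AUC_0→∞ = 202.68625 + 8.764 = 211.45025 mcg/mL·h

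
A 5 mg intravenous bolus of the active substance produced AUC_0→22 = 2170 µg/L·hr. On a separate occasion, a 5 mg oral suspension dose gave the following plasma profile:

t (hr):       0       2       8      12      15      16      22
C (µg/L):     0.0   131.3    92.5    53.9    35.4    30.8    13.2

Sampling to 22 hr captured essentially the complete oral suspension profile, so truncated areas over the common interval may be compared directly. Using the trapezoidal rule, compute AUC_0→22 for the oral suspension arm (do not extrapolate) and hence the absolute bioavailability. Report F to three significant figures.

Trapezoidal AUC_0→22 (oral suspension):
  [0→2]: (0.0+131.3)/2 × 2 = 131.3
  [2→8]: (131.3+92.5)/2 × 6 = 671.4
  [8→12]: (92.5+53.9)/2 × 4 = 292.8
  [12→15]: (53.9+35.4)/2 × 3 = 133.95
  [15→16]: (35.4+30.8)/2 × 1 = 33.1
  [16→22]: (30.8+13.2)/2 × 6 = 132.0
  Sum = 1394.55 µg/L·hr
F = (AUC_ev/D_ev)/(AUC_iv/D_iv) = (1394.55/5)/(2170/5) = 278.91/434 = 0.6426

F = 0.643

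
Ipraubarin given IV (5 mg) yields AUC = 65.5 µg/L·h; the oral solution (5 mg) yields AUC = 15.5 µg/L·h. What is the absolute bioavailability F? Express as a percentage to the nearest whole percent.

F = 24%

F = (AUC_ev / D_ev) / (AUC_iv / D_iv)
  = (15.5/5) / (65.5/5)
  = 3.1 / 13.1 = 0.2366
  = 23.66%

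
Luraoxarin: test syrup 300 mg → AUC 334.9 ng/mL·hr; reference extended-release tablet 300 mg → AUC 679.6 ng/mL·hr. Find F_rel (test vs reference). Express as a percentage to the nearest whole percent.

F_rel = 49%

F_rel = (AUC_test/D_test) / (AUC_ref/D_ref)
      = (334.9/300) / (679.6/300)
      = 1.11633 / 2.26533 = 0.4928 = 49.28%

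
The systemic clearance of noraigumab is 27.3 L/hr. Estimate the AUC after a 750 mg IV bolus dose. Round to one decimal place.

AUC = 27.5 mg/L·hr

AUC_0→∞ = Dose_iv / CL
        = 750 / 27.3 = 27.4725 mg/L·hr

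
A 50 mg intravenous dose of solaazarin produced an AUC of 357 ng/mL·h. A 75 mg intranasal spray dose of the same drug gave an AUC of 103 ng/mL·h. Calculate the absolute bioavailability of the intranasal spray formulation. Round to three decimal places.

F = (AUC_ev / D_ev) / (AUC_iv / D_iv)
  = (103/75) / (357/50)
  = 1.37333 / 7.14 = 0.1923

F = 0.192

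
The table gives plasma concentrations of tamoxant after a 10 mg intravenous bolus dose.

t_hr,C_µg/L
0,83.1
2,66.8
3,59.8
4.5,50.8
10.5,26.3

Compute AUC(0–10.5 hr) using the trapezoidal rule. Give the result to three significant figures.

AUC = 527 µg/L·hr

Trapezoidal AUC_0→10.5:
  [0→2]: (83.1+66.8)/2 × 2 = 149.9
  [2→3]: (66.8+59.8)/2 × 1 = 63.3
  [3→4.5]: (59.8+50.8)/2 × 1.5 = 82.95
  [4.5→10.5]: (50.8+26.3)/2 × 6 = 231.3
  Sum = 527.45 µg/L·hr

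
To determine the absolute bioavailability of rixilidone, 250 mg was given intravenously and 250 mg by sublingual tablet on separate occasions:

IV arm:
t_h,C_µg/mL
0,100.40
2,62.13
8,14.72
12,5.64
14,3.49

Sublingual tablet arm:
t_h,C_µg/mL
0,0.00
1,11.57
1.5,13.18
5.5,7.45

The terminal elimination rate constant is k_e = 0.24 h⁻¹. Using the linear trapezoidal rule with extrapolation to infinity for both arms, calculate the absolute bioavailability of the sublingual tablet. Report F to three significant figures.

F = 0.184

Trapezoidal AUC_0→14 (IV):
  [0→2]: (100.40+62.13)/2 × 2 = 162.53
  [2→8]: (62.13+14.72)/2 × 6 = 230.55
  [8→12]: (14.72+5.64)/2 × 4 = 40.72
  [12→14]: (5.64+3.49)/2 × 2 = 9.13
  Sum = 442.93 µg/mL·h
IV tail: 3.49/0.24 = 14.542; AUC_iv,0→∞ = 442.93 + 14.542 = 457.472 µg/mL·h
Trapezoidal AUC_0→5.5 (sublingual tablet):
  [0→1]: (0.00+11.57)/2 × 1 = 5.785
  [1→1.5]: (11.57+13.18)/2 × 0.5 = 6.1875
  [1.5→5.5]: (13.18+7.45)/2 × 4 = 41.26
  Sum = 53.2325 µg/mL·h
sublingual tablet tail: 7.45/0.24 = 31.042; AUC_ev,0→∞ = 53.2325 + 31.042 = 84.2745 µg/mL·h
F = (AUC_ev/D_ev)/(AUC_iv/D_iv) = (84.2745/250)/(457.472/250) = 0.337098/1.829888 = 0.1842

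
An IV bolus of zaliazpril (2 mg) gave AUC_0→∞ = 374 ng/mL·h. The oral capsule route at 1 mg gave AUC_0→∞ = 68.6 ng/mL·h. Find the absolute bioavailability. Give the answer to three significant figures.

F = 0.367

F = (AUC_ev / D_ev) / (AUC_iv / D_iv)
  = (68.6/1) / (374/2)
  = 68.6 / 187 = 0.3668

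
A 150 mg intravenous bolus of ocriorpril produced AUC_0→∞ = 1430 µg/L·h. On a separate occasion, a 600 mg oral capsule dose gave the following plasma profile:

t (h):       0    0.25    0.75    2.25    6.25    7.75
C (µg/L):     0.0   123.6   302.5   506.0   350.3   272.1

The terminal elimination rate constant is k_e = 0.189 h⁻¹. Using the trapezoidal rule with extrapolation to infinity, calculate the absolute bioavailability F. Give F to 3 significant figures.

F = 0.760

Trapezoidal AUC_0→7.75 (oral capsule):
  [0→0.25]: (0.0+123.6)/2 × 0.25 = 15.45
  [0.25→0.75]: (123.6+302.5)/2 × 0.5 = 106.525
  [0.75→2.25]: (302.5+506.0)/2 × 1.5 = 606.375
  [2.25→6.25]: (506.0+350.3)/2 × 4 = 1712.6
  [6.25→7.75]: (350.3+272.1)/2 × 1.5 = 466.8
  Sum = 2907.75 µg/L·h
Tail: C_last/k_e = 272.1/0.189 = 1439.683
AUC_0→∞ (oral capsule) = 2907.75 + 1439.683 = 4347.433 µg/L·h
F = (AUC_ev/D_ev)/(AUC_iv/D_iv) = (4347.433/600)/(1430/150) = 7.24572/9.53333 = 0.7600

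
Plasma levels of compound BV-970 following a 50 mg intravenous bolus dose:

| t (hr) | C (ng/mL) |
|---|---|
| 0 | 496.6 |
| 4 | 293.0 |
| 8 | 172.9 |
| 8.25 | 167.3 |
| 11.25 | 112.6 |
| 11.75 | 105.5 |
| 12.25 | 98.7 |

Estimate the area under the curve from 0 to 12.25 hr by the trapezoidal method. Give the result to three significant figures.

Trapezoidal AUC_0→12.25:
  [0→4]: (496.6+293.0)/2 × 4 = 1579.2
  [4→8]: (293.0+172.9)/2 × 4 = 931.8
  [8→8.25]: (172.9+167.3)/2 × 0.25 = 42.525
  [8.25→11.25]: (167.3+112.6)/2 × 3 = 419.85
  [11.25→11.75]: (112.6+105.5)/2 × 0.5 = 54.525
  [11.75→12.25]: (105.5+98.7)/2 × 0.5 = 51.05
  Sum = 3078.95 ng/mL·hr

AUC = 3080 ng/mL·hr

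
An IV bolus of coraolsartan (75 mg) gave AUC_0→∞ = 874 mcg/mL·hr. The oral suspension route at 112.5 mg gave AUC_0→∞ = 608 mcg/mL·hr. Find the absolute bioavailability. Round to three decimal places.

F = 0.464

F = (AUC_ev / D_ev) / (AUC_iv / D_iv)
  = (608/112.5) / (874/75)
  = 5.40444 / 11.6533 = 0.4638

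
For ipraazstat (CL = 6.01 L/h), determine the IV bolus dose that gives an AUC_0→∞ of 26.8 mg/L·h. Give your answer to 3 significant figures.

Dose = 161 mg

Dose_iv = CL × AUC_0→∞
     = 6.01 × 26.8 = 161.068 mg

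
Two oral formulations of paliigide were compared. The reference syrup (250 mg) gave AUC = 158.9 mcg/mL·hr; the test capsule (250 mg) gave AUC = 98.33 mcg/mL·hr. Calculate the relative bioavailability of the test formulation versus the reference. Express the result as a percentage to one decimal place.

F_rel = 61.9%

F_rel = (AUC_test/D_test) / (AUC_ref/D_ref)
      = (98.33/250) / (158.9/250)
      = 0.39332 / 0.6356 = 0.6188 = 61.88%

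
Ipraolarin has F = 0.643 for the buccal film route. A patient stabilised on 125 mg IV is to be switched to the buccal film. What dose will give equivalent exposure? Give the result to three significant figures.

D_buccal = 194 mg

For equal systemic exposure: F × D_ev = D_iv
D_ev = D_iv / F = 125 / 0.643 = 194.401 mg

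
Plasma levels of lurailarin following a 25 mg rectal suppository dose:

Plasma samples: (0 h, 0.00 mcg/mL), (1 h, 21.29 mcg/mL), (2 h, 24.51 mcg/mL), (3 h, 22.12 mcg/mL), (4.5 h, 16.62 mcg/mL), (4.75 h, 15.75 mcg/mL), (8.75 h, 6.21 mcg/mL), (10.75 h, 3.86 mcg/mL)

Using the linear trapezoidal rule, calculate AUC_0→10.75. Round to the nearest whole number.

Trapezoidal AUC_0→10.75:
  [0→1]: (0.00+21.29)/2 × 1 = 10.645
  [1→2]: (21.29+24.51)/2 × 1 = 22.9
  [2→3]: (24.51+22.12)/2 × 1 = 23.315
  [3→4.5]: (22.12+16.62)/2 × 1.5 = 29.055
  [4.5→4.75]: (16.62+15.75)/2 × 0.25 = 4.04625
  [4.75→8.75]: (15.75+6.21)/2 × 4 = 43.92
  [8.75→10.75]: (6.21+3.86)/2 × 2 = 10.07
  Sum = 143.95125 mcg/mL·h

AUC = 144 mcg/mL·h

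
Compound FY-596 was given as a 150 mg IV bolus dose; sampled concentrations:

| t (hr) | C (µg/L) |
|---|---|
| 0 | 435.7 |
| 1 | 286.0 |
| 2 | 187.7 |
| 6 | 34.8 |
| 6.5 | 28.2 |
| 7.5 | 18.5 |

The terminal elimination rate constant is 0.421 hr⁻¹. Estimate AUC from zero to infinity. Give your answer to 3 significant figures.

AUC = 1130 µg/L·hr

Trapezoidal AUC_0→7.5:
  [0→1]: (435.7+286.0)/2 × 1 = 360.85
  [1→2]: (286.0+187.7)/2 × 1 = 236.85
  [2→6]: (187.7+34.8)/2 × 4 = 445.0
  [6→6.5]: (34.8+28.2)/2 × 0.5 = 15.75
  [6.5→7.5]: (28.2+18.5)/2 × 1 = 23.35
  Sum = 1081.8 µg/L·hr
Extrapolated tail: C_last / k_e = 18.5 / 0.421 = 43.943
AUC_0→∞ = 1081.8 + 43.943 = 1125.743 µg/L·hr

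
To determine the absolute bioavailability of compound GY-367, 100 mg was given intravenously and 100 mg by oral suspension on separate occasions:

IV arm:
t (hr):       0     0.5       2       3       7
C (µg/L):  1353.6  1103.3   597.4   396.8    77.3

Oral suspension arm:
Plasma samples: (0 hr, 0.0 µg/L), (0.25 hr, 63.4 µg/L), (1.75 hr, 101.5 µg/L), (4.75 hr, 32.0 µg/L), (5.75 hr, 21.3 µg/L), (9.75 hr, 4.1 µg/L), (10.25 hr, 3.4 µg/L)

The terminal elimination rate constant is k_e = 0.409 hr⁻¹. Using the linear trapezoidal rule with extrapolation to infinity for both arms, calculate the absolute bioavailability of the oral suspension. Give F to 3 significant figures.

Trapezoidal AUC_0→7 (IV):
  [0→0.5]: (1353.6+1103.3)/2 × 0.5 = 614.225
  [0.5→2]: (1103.3+597.4)/2 × 1.5 = 1275.525
  [2→3]: (597.4+396.8)/2 × 1 = 497.1
  [3→7]: (396.8+77.3)/2 × 4 = 948.2
  Sum = 3335.05 µg/L·hr
IV tail: 77.3/0.409 = 188.998; AUC_iv,0→∞ = 3335.05 + 188.998 = 3524.048 µg/L·hr
Trapezoidal AUC_0→10.25 (oral suspension):
  [0→0.25]: (0.0+63.4)/2 × 0.25 = 7.925
  [0.25→1.75]: (63.4+101.5)/2 × 1.5 = 123.675
  [1.75→4.75]: (101.5+32.0)/2 × 3 = 200.25
  [4.75→5.75]: (32.0+21.3)/2 × 1 = 26.65
  [5.75→9.75]: (21.3+4.1)/2 × 4 = 50.8
  [9.75→10.25]: (4.1+3.4)/2 × 0.5 = 1.875
  Sum = 411.175 µg/L·hr
oral suspension tail: 3.4/0.409 = 8.313; AUC_ev,0→∞ = 411.175 + 8.313 = 419.488 µg/L·hr
F = (AUC_ev/D_ev)/(AUC_iv/D_iv) = (419.488/100)/(3524.048/100) = 4.19488/35.24048 = 0.1190

F = 0.119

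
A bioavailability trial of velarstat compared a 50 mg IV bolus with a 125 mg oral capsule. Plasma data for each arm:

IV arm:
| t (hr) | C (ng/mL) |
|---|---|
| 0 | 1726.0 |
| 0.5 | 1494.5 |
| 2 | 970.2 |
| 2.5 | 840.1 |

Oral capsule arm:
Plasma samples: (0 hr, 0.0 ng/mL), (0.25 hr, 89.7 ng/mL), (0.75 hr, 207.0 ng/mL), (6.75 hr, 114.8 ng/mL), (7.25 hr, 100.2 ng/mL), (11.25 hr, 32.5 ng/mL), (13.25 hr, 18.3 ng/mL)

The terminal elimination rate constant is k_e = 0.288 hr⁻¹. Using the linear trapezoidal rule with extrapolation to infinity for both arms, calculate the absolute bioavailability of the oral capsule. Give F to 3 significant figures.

Trapezoidal AUC_0→2.5 (IV):
  [0→0.5]: (1726.0+1494.5)/2 × 0.5 = 805.125
  [0.5→2]: (1494.5+970.2)/2 × 1.5 = 1848.525
  [2→2.5]: (970.2+840.1)/2 × 0.5 = 452.575
  Sum = 3106.225 ng/mL·hr
IV tail: 840.1/0.288 = 2917.014; AUC_iv,0→∞ = 3106.225 + 2917.014 = 6023.239 ng/mL·hr
Trapezoidal AUC_0→13.25 (oral capsule):
  [0→0.25]: (0.0+89.7)/2 × 0.25 = 11.2125
  [0.25→0.75]: (89.7+207.0)/2 × 0.5 = 74.175
  [0.75→6.75]: (207.0+114.8)/2 × 6 = 965.4
  [6.75→7.25]: (114.8+100.2)/2 × 0.5 = 53.75
  [7.25→11.25]: (100.2+32.5)/2 × 4 = 265.4
  [11.25→13.25]: (32.5+18.3)/2 × 2 = 50.8
  Sum = 1420.7375 ng/mL·hr
oral capsule tail: 18.3/0.288 = 63.542; AUC_ev,0→∞ = 1420.7375 + 63.542 = 1484.2795 ng/mL·hr
F = (AUC_ev/D_ev)/(AUC_iv/D_iv) = (1484.2795/125)/(6023.239/50) = 11.874236/120.46478 = 0.0986

F = 0.0986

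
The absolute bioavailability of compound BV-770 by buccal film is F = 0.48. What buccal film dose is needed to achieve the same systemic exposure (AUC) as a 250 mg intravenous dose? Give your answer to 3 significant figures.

D_buccal = 521 mg

For equal systemic exposure: F × D_ev = D_iv
D_ev = D_iv / F = 250 / 0.48 = 520.833 mg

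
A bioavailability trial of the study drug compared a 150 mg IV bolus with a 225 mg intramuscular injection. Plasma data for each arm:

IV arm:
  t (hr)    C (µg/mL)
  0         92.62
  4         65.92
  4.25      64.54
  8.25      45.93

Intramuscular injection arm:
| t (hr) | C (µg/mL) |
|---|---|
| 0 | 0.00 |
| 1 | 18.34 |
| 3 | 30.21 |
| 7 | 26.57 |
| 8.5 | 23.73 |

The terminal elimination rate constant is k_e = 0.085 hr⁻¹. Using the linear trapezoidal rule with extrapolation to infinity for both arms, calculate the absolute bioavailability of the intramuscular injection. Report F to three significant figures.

F = 0.297

Trapezoidal AUC_0→8.25 (IV):
  [0→4]: (92.62+65.92)/2 × 4 = 317.08
  [4→4.25]: (65.92+64.54)/2 × 0.25 = 16.3075
  [4.25→8.25]: (64.54+45.93)/2 × 4 = 220.94
  Sum = 554.3275 µg/mL·hr
IV tail: 45.93/0.085 = 540.353; AUC_iv,0→∞ = 554.3275 + 540.353 = 1094.6805 µg/mL·hr
Trapezoidal AUC_0→8.5 (intramuscular injection):
  [0→1]: (0.00+18.34)/2 × 1 = 9.17
  [1→3]: (18.34+30.21)/2 × 2 = 48.55
  [3→7]: (30.21+26.57)/2 × 4 = 113.56
  [7→8.5]: (26.57+23.73)/2 × 1.5 = 37.725
  Sum = 209.005 µg/mL·hr
intramuscular injection tail: 23.73/0.085 = 279.176; AUC_ev,0→∞ = 209.005 + 279.176 = 488.181 µg/mL·hr
F = (AUC_ev/D_ev)/(AUC_iv/D_iv) = (488.181/225)/(1094.6805/150) = 2.16969/7.29787 = 0.2973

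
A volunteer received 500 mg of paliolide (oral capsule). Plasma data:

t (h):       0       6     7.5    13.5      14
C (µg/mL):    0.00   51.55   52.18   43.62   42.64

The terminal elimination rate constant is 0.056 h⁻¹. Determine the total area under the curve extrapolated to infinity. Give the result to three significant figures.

Trapezoidal AUC_0→14:
  [0→6]: (0.00+51.55)/2 × 6 = 154.65
  [6→7.5]: (51.55+52.18)/2 × 1.5 = 77.7975
  [7.5→13.5]: (52.18+43.62)/2 × 6 = 287.4
  [13.5→14]: (43.62+42.64)/2 × 0.5 = 21.565
  Sum = 541.4125 µg/mL·h
Extrapolated tail: C_last / k_e = 42.64 / 0.056 = 761.429
AUC_0→∞ = 541.4125 + 761.429 = 1302.8415 µg/mL·h

AUC = 1300 µg/mL·h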